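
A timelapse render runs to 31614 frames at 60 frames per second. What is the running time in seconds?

526.9 seconds

Running time = 31614 / (60) = 526.9 s.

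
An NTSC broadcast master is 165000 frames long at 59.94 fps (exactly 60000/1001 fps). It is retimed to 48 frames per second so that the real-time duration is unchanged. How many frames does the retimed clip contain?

132132 frames

Target frames = source frames × (target rate / source rate) = 165000 × (48)/(60000/1001) = 165000 × 1001/1250 = 132132.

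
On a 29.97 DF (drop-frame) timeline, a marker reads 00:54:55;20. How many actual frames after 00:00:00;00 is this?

As if non-drop at 30 labels/s: (0 × 3600 + 54 × 60 + 55) × 30 + 20 = 98870.
Minute boundaries passed: 54; those not divisible by 10: 54 − 5 = 49; dropped labels = 2 × 49 = 98.
Actual frame index = 98870 − 98 = 98772.

98772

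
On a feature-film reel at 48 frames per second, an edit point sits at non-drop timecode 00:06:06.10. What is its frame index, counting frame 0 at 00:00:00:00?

Total seconds to the label: (0 × 3600 + 6 × 60 + 6) = 366.
Frame index = 366 × 48 + 10 = 17578.

17578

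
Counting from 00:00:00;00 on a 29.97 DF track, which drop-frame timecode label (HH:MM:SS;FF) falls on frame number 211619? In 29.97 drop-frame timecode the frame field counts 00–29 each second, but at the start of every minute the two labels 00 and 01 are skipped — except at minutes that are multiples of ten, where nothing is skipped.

Each 10-minute DF block holds 10 × 60 × 30 − 9 × 2 = 17982 frames. 211619 ÷ 17982 → 11 full blocks, remainder 13817.
Within the partial block the first minute is 1800 frames and each further minute 1798, so 7 further minute boundaries passed. Total skipped labels = 18 × 11 + 2 × 7 = 212.
Non-drop label index = 211619 + 212 = 211831; at 30 labels/s that is 01:57:41:01, i.e. DF 01:57:41;01.

01:57:41;01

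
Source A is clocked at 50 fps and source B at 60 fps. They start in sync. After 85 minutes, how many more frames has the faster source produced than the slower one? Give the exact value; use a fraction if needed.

85 min = 5100 s.
A emits 50 × 5100 = 255000 frames; B emits 60 × 5100 = 306000.
Difference = 51000 frames; B is ahead of A.

51000 frames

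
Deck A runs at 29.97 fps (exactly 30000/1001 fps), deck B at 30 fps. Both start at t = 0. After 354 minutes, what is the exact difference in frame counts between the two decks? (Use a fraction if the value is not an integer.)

637200/1001 frames

354 min = 21240 s.
A emits 30000/1001 × 21240 = 637200000/1001 frames; B emits 30 × 21240 = 637200.
Difference = 637200/1001 frames (≈ 636.5634); B is ahead of A.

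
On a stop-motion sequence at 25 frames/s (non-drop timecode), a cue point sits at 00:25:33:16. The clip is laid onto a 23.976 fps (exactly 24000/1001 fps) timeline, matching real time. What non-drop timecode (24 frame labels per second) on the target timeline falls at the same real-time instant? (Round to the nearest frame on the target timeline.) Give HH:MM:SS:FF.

Source frame index: (0×3600 + 25×60 + 33) × 25 + 16 = 38341.
Real time: 38341 / (25) = 38341/25 s.
Target frame: (38341/25) × (24000/1001) = 36807360/1001 ≈ 36770.589 → 36771.
At 24 labels/s: frame 36771 → 00:25:32:03.

00:25:32:03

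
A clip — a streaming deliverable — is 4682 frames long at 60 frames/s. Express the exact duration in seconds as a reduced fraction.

2341/30 seconds

Running time = 4682 ÷ (60) = 4682 × 1/60 = 2341/30 s.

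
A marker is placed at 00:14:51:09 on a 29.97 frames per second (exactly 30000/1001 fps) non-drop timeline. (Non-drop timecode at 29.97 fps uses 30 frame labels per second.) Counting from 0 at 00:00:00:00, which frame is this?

Total seconds to the label: (0 × 3600 + 14 × 60 + 51) = 891.
Frame index = 891 × 30 + 9 = 26739.

26739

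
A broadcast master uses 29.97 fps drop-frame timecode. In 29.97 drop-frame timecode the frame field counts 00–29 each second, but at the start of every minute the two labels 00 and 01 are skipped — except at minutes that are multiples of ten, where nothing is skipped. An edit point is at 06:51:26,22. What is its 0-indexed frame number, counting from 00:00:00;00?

739862

As if non-drop at 30 labels/s: (6 × 3600 + 51 × 60 + 26) × 30 + 22 = 740602.
Minute boundaries passed: 411; those not divisible by 10: 411 − 41 = 370; dropped labels = 2 × 370 = 740.
Actual frame index = 740602 − 740 = 739862.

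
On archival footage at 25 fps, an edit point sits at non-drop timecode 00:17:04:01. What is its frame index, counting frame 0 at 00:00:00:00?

Total seconds to the label: (0 × 3600 + 17 × 60 + 4) = 1024.
Frame index = 1024 × 25 + 1 = 25601.

25601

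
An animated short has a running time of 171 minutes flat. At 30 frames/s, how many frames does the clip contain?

307800 frames

171 min = 10260 s.
Frames = 10260 × 30 = 307800.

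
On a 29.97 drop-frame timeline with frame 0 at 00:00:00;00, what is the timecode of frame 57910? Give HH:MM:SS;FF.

Each 10-minute DF block holds 10 × 60 × 30 − 9 × 2 = 17982 frames. 57910 ÷ 17982 → 3 full blocks, remainder 3964.
Within the partial block the first minute is 1800 frames and each further minute 1798, so 2 further minute boundaries passed. Total skipped labels = 18 × 3 + 2 × 2 = 58.
Non-drop label index = 57910 + 58 = 57968; at 30 labels/s that is 00:32:12:08, i.e. DF 00:32:12;08.

00:32:12;08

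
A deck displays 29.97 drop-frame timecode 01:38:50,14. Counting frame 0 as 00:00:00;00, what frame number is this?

177736

As if non-drop at 30 labels/s: (1 × 3600 + 38 × 60 + 50) × 30 + 14 = 177914.
Minute boundaries passed: 98; those not divisible by 10: 98 − 9 = 89; dropped labels = 2 × 89 = 178.
Actual frame index = 177914 − 178 = 177736.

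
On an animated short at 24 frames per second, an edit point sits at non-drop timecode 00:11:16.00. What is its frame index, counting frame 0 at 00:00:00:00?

frame 16224

Total seconds to the label: (0 × 3600 + 11 × 60 + 16) = 676.
Frame index = 676 × 24 + 0 = 16224.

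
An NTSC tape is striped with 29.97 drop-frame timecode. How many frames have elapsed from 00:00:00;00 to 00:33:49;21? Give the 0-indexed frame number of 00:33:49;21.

As if non-drop at 30 labels/s: (0 × 3600 + 33 × 60 + 49) × 30 + 21 = 60891.
Minute boundaries passed: 33; those not divisible by 10: 33 − 3 = 30; dropped labels = 2 × 30 = 60.
Actual frame index = 60891 − 60 = 60831.

60831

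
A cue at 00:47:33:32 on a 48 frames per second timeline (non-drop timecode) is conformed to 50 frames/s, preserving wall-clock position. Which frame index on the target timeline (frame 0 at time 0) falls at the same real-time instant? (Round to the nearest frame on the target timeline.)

Source frame index: (0×3600 + 47×60 + 33) × 48 + 32 = 136976.
Real time: 136976 / (48) = 8561/3 s.
Target frame: (8561/3) × (50) = 428050/3 ≈ 142683.333 → 142683.

frame 142683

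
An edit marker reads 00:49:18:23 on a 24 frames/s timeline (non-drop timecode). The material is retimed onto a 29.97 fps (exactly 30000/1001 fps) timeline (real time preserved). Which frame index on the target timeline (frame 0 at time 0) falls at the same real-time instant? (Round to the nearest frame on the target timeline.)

frame 88680

Source frame index: (0×3600 + 49×60 + 18) × 24 + 23 = 71015.
Real time: 71015 / (24) = 71015/24 s.
Target frame: (71015/24) × (30000/1001) = 12681250/143 ≈ 88680.070 → 88680.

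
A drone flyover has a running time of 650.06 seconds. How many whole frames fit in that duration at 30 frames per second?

19501 frames

Frames = 650.06 × 30 = 97509/5 ≈ 19501.8000.
Complete frames: 19501.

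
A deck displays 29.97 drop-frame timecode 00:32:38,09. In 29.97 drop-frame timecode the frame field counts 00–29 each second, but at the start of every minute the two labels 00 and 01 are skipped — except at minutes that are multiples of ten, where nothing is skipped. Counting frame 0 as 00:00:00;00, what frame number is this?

58691

Complete 10-minute blocks: 3, each 17982 frames → 53946.
Remaining 2 whole minutes in the current block: 1800 + 1 × 1798 = 3598 frames.
Within the current minute: 38 × 30 + 9 − 2 = 1147 (labels ;00/;01 skipped at this minute). Total = 53946 + 3598 + 1147 = 58691.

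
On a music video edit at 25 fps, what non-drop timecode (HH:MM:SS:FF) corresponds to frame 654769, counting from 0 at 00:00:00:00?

654769 ÷ 25 = 26190 full seconds, remainder 19 frames.
26190 s = 7 h 16 min 30 s.
Timecode: 07:16:30:19.

07:16:30:19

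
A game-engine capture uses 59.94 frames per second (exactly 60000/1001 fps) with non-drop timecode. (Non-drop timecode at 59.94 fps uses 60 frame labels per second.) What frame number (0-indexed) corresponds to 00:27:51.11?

100271

Total seconds to the label: (0 × 3600 + 27 × 60 + 51) = 1671.
Frame index = 1671 × 60 + 11 = 100271.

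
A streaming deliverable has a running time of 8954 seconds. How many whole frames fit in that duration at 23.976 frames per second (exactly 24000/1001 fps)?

Frames = 8954 × 24000/1001 = 19536000/91 ≈ 214681.3187.
Complete frames: 214681.

214681 frames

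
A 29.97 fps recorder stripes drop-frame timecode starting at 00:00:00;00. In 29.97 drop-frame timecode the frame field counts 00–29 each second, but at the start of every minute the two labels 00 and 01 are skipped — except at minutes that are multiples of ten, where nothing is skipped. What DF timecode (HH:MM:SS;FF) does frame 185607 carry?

01:43:13;03

Ten DF minutes hold 17982 frames, so frame 185607 lies in block 10 (frames 179820–197801) with 5787 frames into that block.
The block's first minute is 1800 frames and the rest 1798 each; 5787 frames reaches minute 3, so 10 × 18 + 3 × 2 = 186 labels have been skipped so far.
Adding those back, label number 185607 + 186 = 185793 at 30 labels/s is 6193 s + 3 f = 1 h 43 min 13 s frame 3, i.e. 01:43:13;03.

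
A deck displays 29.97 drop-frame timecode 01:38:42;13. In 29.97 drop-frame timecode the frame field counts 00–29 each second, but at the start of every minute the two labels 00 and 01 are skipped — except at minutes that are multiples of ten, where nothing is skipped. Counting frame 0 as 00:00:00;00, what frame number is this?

Complete 10-minute blocks: 9, each 17982 frames → 161838.
Remaining 8 whole minutes in the current block: 1800 + 7 × 1798 = 14386 frames.
Within the current minute: 42 × 30 + 13 − 2 = 1271 (labels ;00/;01 skipped at this minute). Total = 161838 + 14386 + 1271 = 177495.

177495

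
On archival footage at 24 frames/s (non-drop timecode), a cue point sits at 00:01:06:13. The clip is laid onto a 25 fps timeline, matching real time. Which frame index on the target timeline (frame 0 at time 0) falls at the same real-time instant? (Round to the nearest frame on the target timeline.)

Source frame index: (0×3600 + 1×60 + 6) × 24 + 13 = 1597.
Real time: 1597 / (24) = 1597/24 s.
Target frame: (1597/24) × (25) = 39925/24 ≈ 1663.542 → 1664.

frame 1664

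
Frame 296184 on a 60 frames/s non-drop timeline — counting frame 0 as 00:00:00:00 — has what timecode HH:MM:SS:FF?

296184 ÷ 60 = 4936 full seconds, remainder 24 frames.
4936 s = 1 h 22 min 16 s.
Timecode: 01:22:16:24.

01:22:16:24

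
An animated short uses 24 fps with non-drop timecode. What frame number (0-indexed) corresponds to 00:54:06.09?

Total seconds to the label: (0 × 3600 + 54 × 60 + 6) = 3246.
Frame index = 3246 × 24 + 9 = 77913.

77913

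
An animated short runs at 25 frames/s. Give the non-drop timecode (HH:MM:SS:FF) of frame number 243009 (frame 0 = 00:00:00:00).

243009 ÷ 25 = 9720 full seconds, remainder 9 frames.
9720 s = 2 h 42 min 0 s.
Timecode: 02:42:00:09.

02:42:00:09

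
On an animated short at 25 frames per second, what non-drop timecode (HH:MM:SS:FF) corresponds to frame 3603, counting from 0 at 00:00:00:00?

00:02:24:03

3603 ÷ 25 = 144 full seconds, remainder 3 frames.
144 s = 0 h 2 min 24 s.
Timecode: 00:02:24:03.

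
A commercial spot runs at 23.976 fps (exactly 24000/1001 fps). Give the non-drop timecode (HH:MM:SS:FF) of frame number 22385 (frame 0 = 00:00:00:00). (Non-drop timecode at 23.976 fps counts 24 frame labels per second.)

00:15:32:17

22385 ÷ 24 = 932 full seconds, remainder 17 frames.
932 s = 0 h 15 min 32 s.
Timecode: 00:15:32:17.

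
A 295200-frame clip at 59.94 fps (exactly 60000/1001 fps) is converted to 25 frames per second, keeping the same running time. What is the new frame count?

Target frames = source frames × (target rate / source rate) = 295200 × (25)/(60000/1001) = 295200 × 1001/2400 = 123123.

123123 frames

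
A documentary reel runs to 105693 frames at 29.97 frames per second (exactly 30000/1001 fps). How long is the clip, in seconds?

3526.6231 seconds

Running time = 105693 / (30000/1001) = 3526.6231 s.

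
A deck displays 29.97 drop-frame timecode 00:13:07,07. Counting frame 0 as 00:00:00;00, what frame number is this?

23593

Complete 10-minute blocks: 1, each 17982 frames → 17982.
Remaining 3 whole minutes in the current block: 1800 + 2 × 1798 = 5396 frames.
Within the current minute: 7 × 30 + 7 − 2 = 215 (labels ;00/;01 skipped at this minute). Total = 17982 + 5396 + 215 = 23593.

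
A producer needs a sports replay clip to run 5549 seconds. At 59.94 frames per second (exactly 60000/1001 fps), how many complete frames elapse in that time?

Frames = 5549 × 60000/1001 = 332940000/1001 ≈ 332607.3926.
Complete frames: 332607.

332607 frames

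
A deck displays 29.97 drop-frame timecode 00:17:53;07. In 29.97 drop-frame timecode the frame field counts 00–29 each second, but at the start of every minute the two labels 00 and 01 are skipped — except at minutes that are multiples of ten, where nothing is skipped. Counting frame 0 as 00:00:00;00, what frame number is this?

32165

As if non-drop at 30 labels/s: (0 × 3600 + 17 × 60 + 53) × 30 + 7 = 32197.
Minute boundaries passed: 17; those not divisible by 10: 17 − 1 = 16; dropped labels = 2 × 16 = 32.
Actual frame index = 32197 − 32 = 32165.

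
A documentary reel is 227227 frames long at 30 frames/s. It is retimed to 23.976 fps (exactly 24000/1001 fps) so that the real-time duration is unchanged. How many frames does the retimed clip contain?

Target frames = source frames × (target rate / source rate) = 227227 × (24000/1001)/(30) = 227227 × 800/1001 = 181600.

181600 frames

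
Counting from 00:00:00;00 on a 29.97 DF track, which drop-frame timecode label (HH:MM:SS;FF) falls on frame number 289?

00:00:09;19

Ten DF minutes hold 17982 frames, so frame 289 lies in block 0 (frames 0–17981) with 289 frames into that block.
The block's first minute is 1800 frames and the rest 1798 each; 289 frames reaches minute 0, so 0 × 18 + 0 × 2 = 0 labels have been skipped so far.
Adding those back, label number 289 + 0 = 289 at 30 labels/s is 9 s + 19 f = 0 h 0 min 9 s frame 19, i.e. 00:00:09;19.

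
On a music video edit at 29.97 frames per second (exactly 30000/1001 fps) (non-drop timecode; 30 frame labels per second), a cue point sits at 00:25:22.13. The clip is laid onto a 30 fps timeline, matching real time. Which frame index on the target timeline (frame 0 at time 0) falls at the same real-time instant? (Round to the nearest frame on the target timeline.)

Source frame index: (0×3600 + 25×60 + 22) × 30 + 13 = 45673.
Real time: 45673 / (30000/1001) = 45718673/30000 s.
Target frame: (45718673/30000) × (30) = 45718673/1000 ≈ 45718.673 → 45719.

frame 45719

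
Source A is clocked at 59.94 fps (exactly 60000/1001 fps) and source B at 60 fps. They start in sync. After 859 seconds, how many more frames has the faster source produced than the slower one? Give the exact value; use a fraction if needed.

51540/1001 frames

A emits 60000/1001 × 859 = 51540000/1001 frames; B emits 60 × 859 = 51540.
Difference = 51540/1001 frames (≈ 51.4885); B is ahead of A.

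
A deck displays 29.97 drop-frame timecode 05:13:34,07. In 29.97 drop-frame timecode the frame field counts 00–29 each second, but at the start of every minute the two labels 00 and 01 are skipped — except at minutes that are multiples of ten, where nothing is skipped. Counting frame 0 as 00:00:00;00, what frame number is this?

Complete 10-minute blocks: 31, each 17982 frames → 557442.
Remaining 3 whole minutes in the current block: 1800 + 2 × 1798 = 5396 frames.
Within the current minute: 34 × 30 + 7 − 2 = 1025 (labels ;00/;01 skipped at this minute). Total = 557442 + 5396 + 1025 = 563863.

563863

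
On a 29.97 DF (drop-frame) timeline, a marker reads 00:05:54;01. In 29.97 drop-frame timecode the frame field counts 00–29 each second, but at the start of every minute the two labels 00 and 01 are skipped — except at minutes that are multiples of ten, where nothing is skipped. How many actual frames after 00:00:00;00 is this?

10611

As if non-drop at 30 labels/s: (0 × 3600 + 5 × 60 + 54) × 30 + 1 = 10621.
Minute boundaries passed: 5; those not divisible by 10: 5 − 0 = 5; dropped labels = 2 × 5 = 10.
Actual frame index = 10621 − 10 = 10611.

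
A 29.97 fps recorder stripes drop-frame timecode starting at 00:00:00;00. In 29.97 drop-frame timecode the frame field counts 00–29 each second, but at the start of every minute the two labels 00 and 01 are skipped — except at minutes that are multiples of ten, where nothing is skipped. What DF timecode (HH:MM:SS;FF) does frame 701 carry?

Each 10-minute DF block holds 10 × 60 × 30 − 9 × 2 = 17982 frames. 701 ÷ 17982 → 0 full blocks, remainder 701.
Within the partial block the first minute is 1800 frames and each further minute 1798, so 0 further minute boundaries passed. Total skipped labels = 18 × 0 + 2 × 0 = 0.
Non-drop label index = 701 + 0 = 701; at 30 labels/s that is 00:00:23:11, i.e. DF 00:00:23;11.

00:00:23;11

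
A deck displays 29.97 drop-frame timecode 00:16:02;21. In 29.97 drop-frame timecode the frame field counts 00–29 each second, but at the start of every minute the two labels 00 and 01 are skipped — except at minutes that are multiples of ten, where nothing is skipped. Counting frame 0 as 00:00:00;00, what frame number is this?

As if non-drop at 30 labels/s: (0 × 3600 + 16 × 60 + 2) × 30 + 21 = 28881.
Minute boundaries passed: 16; those not divisible by 10: 16 − 1 = 15; dropped labels = 2 × 15 = 30.
Actual frame index = 28881 − 30 = 28851.

28851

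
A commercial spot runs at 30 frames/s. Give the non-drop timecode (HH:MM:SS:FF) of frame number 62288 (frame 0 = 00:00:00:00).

62288 ÷ 30 = 2076 full seconds, remainder 8 frames.
2076 s = 0 h 34 min 36 s.
Timecode: 00:34:36:08.

00:34:36:08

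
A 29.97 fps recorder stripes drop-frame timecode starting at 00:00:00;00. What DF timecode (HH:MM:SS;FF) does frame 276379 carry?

Ten DF minutes hold 17982 frames, so frame 276379 lies in block 15 (frames 269730–287711) with 6649 frames into that block.
The block's first minute is 1800 frames and the rest 1798 each; 6649 frames reaches minute 3, so 15 × 18 + 3 × 2 = 276 labels have been skipped so far.
Adding those back, label number 276379 + 276 = 276655 at 30 labels/s is 9221 s + 25 f = 2 h 33 min 41 s frame 25, i.e. 02:33:41;25.

02:33:41;25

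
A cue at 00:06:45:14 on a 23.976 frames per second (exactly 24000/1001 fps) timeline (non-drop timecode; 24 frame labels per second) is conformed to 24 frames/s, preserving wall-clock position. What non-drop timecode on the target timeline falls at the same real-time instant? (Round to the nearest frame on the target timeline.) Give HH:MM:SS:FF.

00:06:46:00

Source frame index: (0×3600 + 6×60 + 45) × 24 + 14 = 9734.
Real time: 9734 / (24000/1001) = 4871867/12000 s.
Target frame: (4871867/12000) × (24) = 4871867/500 ≈ 9743.734 → 9744.
At 24 labels/s: frame 9744 → 00:06:46:00.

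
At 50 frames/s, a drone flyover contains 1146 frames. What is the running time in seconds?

22.92 seconds

Running time = 1146 / (50) = 22.92 s.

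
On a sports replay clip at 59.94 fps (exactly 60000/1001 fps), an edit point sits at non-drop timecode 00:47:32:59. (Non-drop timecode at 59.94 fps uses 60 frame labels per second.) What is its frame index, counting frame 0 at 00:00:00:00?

frame 171179

Total seconds to the label: (0 × 3600 + 47 × 60 + 32) = 2852.
Frame index = 2852 × 60 + 59 = 171179.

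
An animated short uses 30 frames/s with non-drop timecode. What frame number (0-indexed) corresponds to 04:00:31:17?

Total seconds to the label: (4 × 3600 + 0 × 60 + 31) = 14431.
Frame index = 14431 × 30 + 17 = 432947.

432947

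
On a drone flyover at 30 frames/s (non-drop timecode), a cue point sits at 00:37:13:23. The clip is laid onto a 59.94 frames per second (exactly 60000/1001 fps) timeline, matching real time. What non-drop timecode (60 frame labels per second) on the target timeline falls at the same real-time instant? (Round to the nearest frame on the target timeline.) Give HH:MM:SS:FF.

Source frame index: (0×3600 + 37×60 + 13) × 30 + 23 = 67013.
Real time: 67013 / (30) = 67013/30 s.
Target frame: (67013/30) × (60000/1001) = 134026000/1001 ≈ 133892.108 → 133892.
At 60 labels/s: frame 133892 → 00:37:11:32.

00:37:11:32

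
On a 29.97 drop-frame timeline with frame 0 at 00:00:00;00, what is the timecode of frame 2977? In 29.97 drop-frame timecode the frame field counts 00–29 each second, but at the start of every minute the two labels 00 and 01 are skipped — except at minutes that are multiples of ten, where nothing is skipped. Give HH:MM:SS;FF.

00:01:39;09

Ten DF minutes hold 17982 frames, so frame 2977 lies in block 0 (frames 0–17981) with 2977 frames into that block.
The block's first minute is 1800 frames and the rest 1798 each; 2977 frames reaches minute 1, so 0 × 18 + 1 × 2 = 2 labels have been skipped so far.
Adding those back, label number 2977 + 2 = 2979 at 30 labels/s is 99 s + 9 f = 0 h 1 min 39 s frame 9, i.e. 00:01:39;09.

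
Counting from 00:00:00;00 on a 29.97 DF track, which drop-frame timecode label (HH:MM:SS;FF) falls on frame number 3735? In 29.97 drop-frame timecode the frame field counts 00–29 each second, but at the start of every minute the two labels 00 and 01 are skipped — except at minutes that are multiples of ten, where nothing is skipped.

00:02:04;19

Each 10-minute DF block holds 10 × 60 × 30 − 9 × 2 = 17982 frames. 3735 ÷ 17982 → 0 full blocks, remainder 3735.
Within the partial block the first minute is 1800 frames and each further minute 1798, so 2 further minute boundaries passed. Total skipped labels = 18 × 0 + 2 × 2 = 4.
Non-drop label index = 3735 + 4 = 3739; at 30 labels/s that is 00:02:04:19, i.e. DF 00:02:04;19.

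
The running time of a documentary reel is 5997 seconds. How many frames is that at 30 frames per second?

179910 frames

Frames = 5997 × 30 = 179910.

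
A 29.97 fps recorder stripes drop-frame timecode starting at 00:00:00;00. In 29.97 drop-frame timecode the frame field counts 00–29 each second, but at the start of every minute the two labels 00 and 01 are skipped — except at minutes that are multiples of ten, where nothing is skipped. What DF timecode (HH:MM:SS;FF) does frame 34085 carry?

00:18:57;09

Ten DF minutes hold 17982 frames, so frame 34085 lies in block 1 (frames 17982–35963) with 16103 frames into that block.
The block's first minute is 1800 frames and the rest 1798 each; 16103 frames reaches minute 8, so 1 × 18 + 8 × 2 = 34 labels have been skipped so far.
Adding those back, label number 34085 + 34 = 34119 at 30 labels/s is 1137 s + 9 f = 0 h 18 min 57 s frame 9, i.e. 00:18:57;09.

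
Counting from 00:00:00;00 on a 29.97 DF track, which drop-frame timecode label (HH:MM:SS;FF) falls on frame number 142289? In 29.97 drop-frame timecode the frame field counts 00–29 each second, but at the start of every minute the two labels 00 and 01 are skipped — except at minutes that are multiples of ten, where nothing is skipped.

Ten DF minutes hold 17982 frames, so frame 142289 lies in block 7 (frames 125874–143855) with 16415 frames into that block.
The block's first minute is 1800 frames and the rest 1798 each; 16415 frames reaches minute 9, so 7 × 18 + 9 × 2 = 144 labels have been skipped so far.
Adding those back, label number 142289 + 144 = 142433 at 30 labels/s is 4747 s + 23 f = 1 h 19 min 7 s frame 23, i.e. 01:19:07;23.

01:19:07;23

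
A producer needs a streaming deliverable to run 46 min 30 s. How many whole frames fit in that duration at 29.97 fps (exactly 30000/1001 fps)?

83616 frames

46 min 30 s = 2790 s.
Frames = 2790 × 30000/1001 = 83700000/1001 ≈ 83616.3836.
Complete frames: 83616.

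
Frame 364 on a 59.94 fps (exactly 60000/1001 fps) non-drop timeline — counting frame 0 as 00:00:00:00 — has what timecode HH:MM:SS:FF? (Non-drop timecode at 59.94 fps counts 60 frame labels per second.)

00:00:06:04

364 ÷ 60 = 6 full seconds, remainder 4 frames.
6 s = 0 h 0 min 6 s.
Timecode: 00:00:06:04.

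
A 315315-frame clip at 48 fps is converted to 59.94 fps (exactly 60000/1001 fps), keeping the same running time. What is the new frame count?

393750 frames

Target frames = source frames × (target rate / source rate) = 315315 × (60000/1001)/(48) = 315315 × 1250/1001 = 393750.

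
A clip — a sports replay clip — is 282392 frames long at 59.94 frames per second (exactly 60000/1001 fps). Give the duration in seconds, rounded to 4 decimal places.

Running time = 282392 × 1001/60000 = 35334299/7500 s ≈ 4711.2399 s.

4711.2399 seconds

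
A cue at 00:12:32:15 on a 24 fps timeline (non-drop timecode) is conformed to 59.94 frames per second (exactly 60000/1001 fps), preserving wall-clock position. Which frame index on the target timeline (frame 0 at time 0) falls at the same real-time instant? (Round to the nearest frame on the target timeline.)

Source frame index: (0×3600 + 12×60 + 32) × 24 + 15 = 18063.
Real time: 18063 / (24) = 6021/8 s.
Target frame: (6021/8) × (60000/1001) = 45157500/1001 ≈ 45112.388 → 45112.

frame 45112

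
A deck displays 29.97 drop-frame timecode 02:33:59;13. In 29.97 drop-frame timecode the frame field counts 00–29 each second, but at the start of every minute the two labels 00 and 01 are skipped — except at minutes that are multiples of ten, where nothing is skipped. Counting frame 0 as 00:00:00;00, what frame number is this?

As if non-drop at 30 labels/s: (2 × 3600 + 33 × 60 + 59) × 30 + 13 = 277183.
Minute boundaries passed: 153; those not divisible by 10: 153 − 15 = 138; dropped labels = 2 × 138 = 276.
Actual frame index = 277183 − 276 = 276907.

276907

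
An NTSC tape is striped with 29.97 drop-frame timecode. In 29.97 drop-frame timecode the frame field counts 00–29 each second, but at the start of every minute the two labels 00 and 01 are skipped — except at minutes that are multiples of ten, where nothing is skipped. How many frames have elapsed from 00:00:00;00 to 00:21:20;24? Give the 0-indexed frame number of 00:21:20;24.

38386

As if non-drop at 30 labels/s: (0 × 3600 + 21 × 60 + 20) × 30 + 24 = 38424.
Minute boundaries passed: 21; those not divisible by 10: 21 − 2 = 19; dropped labels = 2 × 19 = 38.
Actual frame index = 38424 − 38 = 38386.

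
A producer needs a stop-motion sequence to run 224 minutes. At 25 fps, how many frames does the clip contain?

336000 frames

224 min = 13440 s.
Frames = 13440 × 25 = 336000.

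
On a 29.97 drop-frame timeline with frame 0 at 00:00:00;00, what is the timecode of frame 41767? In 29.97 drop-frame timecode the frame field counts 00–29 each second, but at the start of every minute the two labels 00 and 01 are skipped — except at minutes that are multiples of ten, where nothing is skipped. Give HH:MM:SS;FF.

Ten DF minutes hold 17982 frames, so frame 41767 lies in block 2 (frames 35964–53945) with 5803 frames into that block.
The block's first minute is 1800 frames and the rest 1798 each; 5803 frames reaches minute 3, so 2 × 18 + 3 × 2 = 42 labels have been skipped so far.
Adding those back, label number 41767 + 42 = 41809 at 30 labels/s is 1393 s + 19 f = 0 h 23 min 13 s frame 19, i.e. 00:23:13;19.

00:23:13;19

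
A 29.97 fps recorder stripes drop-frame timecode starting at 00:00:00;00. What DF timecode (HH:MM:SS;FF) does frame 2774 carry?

Ten DF minutes hold 17982 frames, so frame 2774 lies in block 0 (frames 0–17981) with 2774 frames into that block.
The block's first minute is 1800 frames and the rest 1798 each; 2774 frames reaches minute 1, so 0 × 18 + 1 × 2 = 2 labels have been skipped so far.
Adding those back, label number 2774 + 2 = 2776 at 30 labels/s is 92 s + 16 f = 0 h 1 min 32 s frame 16, i.e. 00:01:32;16.

00:01:32;16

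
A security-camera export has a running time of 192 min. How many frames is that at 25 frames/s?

288000 frames

192 min = 11520 s.
Frames = 11520 × 25 = 288000.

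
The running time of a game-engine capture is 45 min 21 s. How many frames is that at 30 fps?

45 min 21 s = 2721 s.
Frames = 2721 × 30 = 81630.

81630 frames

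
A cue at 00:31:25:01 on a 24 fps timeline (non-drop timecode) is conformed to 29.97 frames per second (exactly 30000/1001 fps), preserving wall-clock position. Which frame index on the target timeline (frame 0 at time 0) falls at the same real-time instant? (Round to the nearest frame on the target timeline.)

frame 56495

Source frame index: (0×3600 + 31×60 + 25) × 24 + 1 = 45241.
Real time: 45241 / (24) = 45241/24 s.
Target frame: (45241/24) × (30000/1001) = 8078750/143 ≈ 56494.755 → 56495.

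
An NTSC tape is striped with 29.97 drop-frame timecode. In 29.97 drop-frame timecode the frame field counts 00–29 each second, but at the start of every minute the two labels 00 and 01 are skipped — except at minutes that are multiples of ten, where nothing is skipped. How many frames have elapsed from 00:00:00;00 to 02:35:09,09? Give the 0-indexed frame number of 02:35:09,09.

278999

As if non-drop at 30 labels/s: (2 × 3600 + 35 × 60 + 9) × 30 + 9 = 279279.
Minute boundaries passed: 155; those not divisible by 10: 155 − 15 = 140; dropped labels = 2 × 140 = 280.
Actual frame index = 279279 − 280 = 278999.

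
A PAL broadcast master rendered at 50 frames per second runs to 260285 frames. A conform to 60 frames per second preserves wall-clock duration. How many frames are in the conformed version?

Target frames = source frames × (target rate / source rate) = 260285 × (60)/(50) = 260285 × 6/5 = 312342.

312342 frames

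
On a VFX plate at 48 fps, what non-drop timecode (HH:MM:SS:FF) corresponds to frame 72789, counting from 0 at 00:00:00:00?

72789 ÷ 48 = 1516 full seconds, remainder 21 frames.
1516 s = 0 h 25 min 16 s.
Timecode: 00:25:16:21.

00:25:16:21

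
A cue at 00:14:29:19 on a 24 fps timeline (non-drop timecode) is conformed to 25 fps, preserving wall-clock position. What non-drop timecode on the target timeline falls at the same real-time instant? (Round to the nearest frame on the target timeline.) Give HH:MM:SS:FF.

Source frame index: (0×3600 + 14×60 + 29) × 24 + 19 = 20875.
Real time: 20875 / (24) = 20875/24 s.
Target frame: (20875/24) × (25) = 521875/24 ≈ 21744.792 → 21745.
At 25 labels/s: frame 21745 → 00:14:29:20.

00:14:29:20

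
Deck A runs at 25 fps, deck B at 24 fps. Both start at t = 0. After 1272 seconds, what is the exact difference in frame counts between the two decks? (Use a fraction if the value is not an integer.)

A emits 25 × 1272 = 31800 frames; B emits 24 × 1272 = 30528.
Difference = 1272 frames; B is behind A.

1272 frames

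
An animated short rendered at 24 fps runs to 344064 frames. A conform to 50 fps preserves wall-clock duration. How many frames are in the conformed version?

Target frames = source frames × (target rate / source rate) = 344064 × (50)/(24) = 344064 × 25/12 = 716800.

716800 frames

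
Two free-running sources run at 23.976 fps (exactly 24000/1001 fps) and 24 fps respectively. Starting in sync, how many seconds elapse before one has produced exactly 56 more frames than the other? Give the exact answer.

7007/3 seconds

The gap grows by |24 − 24000/1001| = 24/1001 frames per second.
Time for a 56-frame gap: 56 ÷ (24/1001) = 7007/3 s.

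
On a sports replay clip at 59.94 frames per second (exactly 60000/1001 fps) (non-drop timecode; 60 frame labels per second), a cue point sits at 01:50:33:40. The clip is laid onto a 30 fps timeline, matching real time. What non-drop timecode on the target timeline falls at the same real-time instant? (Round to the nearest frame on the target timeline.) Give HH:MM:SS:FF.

01:50:40:09

Source frame index: (1×3600 + 50×60 + 33) × 60 + 40 = 398020.
Real time: 398020 / (60000/1001) = 19920901/3000 s.
Target frame: (19920901/3000) × (30) = 19920901/100 ≈ 199209.010 → 199209.
At 30 labels/s: frame 199209 → 01:50:40:09.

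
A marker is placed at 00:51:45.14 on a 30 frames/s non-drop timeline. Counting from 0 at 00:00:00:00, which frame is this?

93164

Total seconds to the label: (0 × 3600 + 51 × 60 + 45) = 3105.
Frame index = 3105 × 30 + 14 = 93164.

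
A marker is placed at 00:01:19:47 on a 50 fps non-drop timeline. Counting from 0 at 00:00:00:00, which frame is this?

frame 3997

Total seconds to the label: (0 × 3600 + 1 × 60 + 19) = 79.
Frame index = 79 × 50 + 47 = 3997.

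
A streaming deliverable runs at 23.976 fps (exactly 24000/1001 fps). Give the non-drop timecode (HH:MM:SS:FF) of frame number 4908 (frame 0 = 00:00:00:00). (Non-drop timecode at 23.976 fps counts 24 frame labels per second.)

4908 ÷ 24 = 204 full seconds, remainder 12 frames.
204 s = 0 h 3 min 24 s.
Timecode: 00:03:24:12.

00:03:24:12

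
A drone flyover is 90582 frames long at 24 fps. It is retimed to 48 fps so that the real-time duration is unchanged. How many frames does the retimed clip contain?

Frames at target rate = 90582 × (48) / (24) = 181164.

181164 frames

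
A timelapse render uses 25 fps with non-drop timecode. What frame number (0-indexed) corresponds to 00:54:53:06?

Total seconds to the label: (0 × 3600 + 54 × 60 + 53) = 3293.
Frame index = 3293 × 25 + 6 = 82331.

frame 82331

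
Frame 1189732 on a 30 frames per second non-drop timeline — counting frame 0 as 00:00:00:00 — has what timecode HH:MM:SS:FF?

1189732 ÷ 30 = 39657 full seconds, remainder 22 frames.
39657 s = 11 h 0 min 57 s.
Timecode: 11:00:57:22.

11:00:57:22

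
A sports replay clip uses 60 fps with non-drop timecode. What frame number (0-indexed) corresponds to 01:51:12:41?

Total seconds to the label: (1 × 3600 + 51 × 60 + 12) = 6672.
Frame index = 6672 × 60 + 41 = 400361.

frame 400361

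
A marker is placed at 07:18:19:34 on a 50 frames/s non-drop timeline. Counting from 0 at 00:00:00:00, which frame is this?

1314984

Total seconds to the label: (7 × 3600 + 18 × 60 + 19) = 26299.
Frame index = 26299 × 50 + 34 = 1314984.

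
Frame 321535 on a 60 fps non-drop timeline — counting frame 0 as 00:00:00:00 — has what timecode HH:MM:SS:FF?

321535 ÷ 60 = 5358 full seconds, remainder 55 frames.
5358 s = 1 h 29 min 18 s.
Timecode: 01:29:18:55.

01:29:18:55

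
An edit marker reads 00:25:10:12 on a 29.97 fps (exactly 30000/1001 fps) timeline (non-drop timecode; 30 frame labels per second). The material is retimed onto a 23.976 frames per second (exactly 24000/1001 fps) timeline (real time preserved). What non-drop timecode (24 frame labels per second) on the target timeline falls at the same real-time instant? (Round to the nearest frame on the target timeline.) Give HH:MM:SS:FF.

Source frame index: (0×3600 + 25×60 + 10) × 30 + 12 = 45312.
Real time: 45312 / (30000/1001) = 944944/625 s.
Target frame: (944944/625) × (24000/1001) = 181248/5 ≈ 36249.600 → 36250.
At 24 labels/s: frame 36250 → 00:25:10:10.

00:25:10:10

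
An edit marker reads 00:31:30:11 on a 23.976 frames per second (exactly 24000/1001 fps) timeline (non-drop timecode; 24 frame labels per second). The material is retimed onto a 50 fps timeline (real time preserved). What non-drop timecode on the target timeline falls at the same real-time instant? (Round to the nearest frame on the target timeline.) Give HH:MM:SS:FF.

Source frame index: (0×3600 + 31×60 + 30) × 24 + 11 = 45371.
Real time: 45371 / (24000/1001) = 45416371/24000 s.
Target frame: (45416371/24000) × (50) = 45416371/480 ≈ 94617.440 → 94617.
At 50 labels/s: frame 94617 → 00:31:32:17.

00:31:32:17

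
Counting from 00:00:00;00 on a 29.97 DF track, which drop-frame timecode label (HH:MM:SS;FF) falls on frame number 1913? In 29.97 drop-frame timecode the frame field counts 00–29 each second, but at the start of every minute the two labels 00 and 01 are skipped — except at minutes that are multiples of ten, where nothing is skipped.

Ten DF minutes hold 17982 frames, so frame 1913 lies in block 0 (frames 0–17981) with 1913 frames into that block.
The block's first minute is 1800 frames and the rest 1798 each; 1913 frames reaches minute 1, so 0 × 18 + 1 × 2 = 2 labels have been skipped so far.
Adding those back, label number 1913 + 2 = 1915 at 30 labels/s is 63 s + 25 f = 0 h 1 min 3 s frame 25, i.e. 00:01:03;25.

00:01:03;25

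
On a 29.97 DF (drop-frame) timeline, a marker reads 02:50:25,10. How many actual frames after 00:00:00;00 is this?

As if non-drop at 30 labels/s: (2 × 3600 + 50 × 60 + 25) × 30 + 10 = 306760.
Minute boundaries passed: 170; those not divisible by 10: 170 − 17 = 153; dropped labels = 2 × 153 = 306.
Actual frame index = 306760 − 306 = 306454.

306454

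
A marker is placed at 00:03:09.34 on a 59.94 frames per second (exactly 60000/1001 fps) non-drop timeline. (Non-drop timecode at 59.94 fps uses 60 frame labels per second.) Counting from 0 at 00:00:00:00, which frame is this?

Total seconds to the label: (0 × 3600 + 3 × 60 + 9) = 189.
Frame index = 189 × 60 + 34 = 11374.

11374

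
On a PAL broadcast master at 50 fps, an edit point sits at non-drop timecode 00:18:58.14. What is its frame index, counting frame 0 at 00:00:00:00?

frame 56914

Total seconds to the label: (0 × 3600 + 18 × 60 + 58) = 1138.
Frame index = 1138 × 50 + 14 = 56914.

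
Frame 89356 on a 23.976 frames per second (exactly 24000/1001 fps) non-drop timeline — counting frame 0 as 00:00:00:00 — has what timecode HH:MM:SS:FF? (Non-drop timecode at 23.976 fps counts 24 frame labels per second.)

01:02:03:04

89356 ÷ 24 = 3723 full seconds, remainder 4 frames.
3723 s = 1 h 2 min 3 s.
Timecode: 01:02:03:04.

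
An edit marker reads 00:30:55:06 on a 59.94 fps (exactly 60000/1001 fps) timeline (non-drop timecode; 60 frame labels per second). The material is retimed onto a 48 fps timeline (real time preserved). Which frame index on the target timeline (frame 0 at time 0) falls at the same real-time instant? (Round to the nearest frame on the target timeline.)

frame 89134

Source frame index: (0×3600 + 30×60 + 55) × 60 + 6 = 111306.
Real time: 111306 / (60000/1001) = 18569551/10000 s.
Target frame: (18569551/10000) × (48) = 55708653/625 ≈ 89133.845 → 89134.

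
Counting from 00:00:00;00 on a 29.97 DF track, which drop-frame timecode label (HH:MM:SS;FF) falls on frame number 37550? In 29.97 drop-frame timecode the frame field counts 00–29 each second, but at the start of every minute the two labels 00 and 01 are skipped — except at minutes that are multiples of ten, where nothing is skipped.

Ten DF minutes hold 17982 frames, so frame 37550 lies in block 2 (frames 35964–53945) with 1586 frames into that block.
The block's first minute is 1800 frames and the rest 1798 each; 1586 frames reaches minute 0, so 2 × 18 + 0 × 2 = 36 labels have been skipped so far.
Adding those back, label number 37550 + 36 = 37586 at 30 labels/s is 1252 s + 26 f = 0 h 20 min 52 s frame 26, i.e. 00:20:52;26.

00:20:52;26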